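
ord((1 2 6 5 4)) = 5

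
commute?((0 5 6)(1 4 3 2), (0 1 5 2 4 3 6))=no:(0 5 6)(1 4 3 2) * (0 1 5 2 4 3 6)=(0 2 5)(1 3 4 6), (0 1 5 2 4 3 6) * (0 5 6)(1 4 3 2)=(0 4 2 3)(1 6 5)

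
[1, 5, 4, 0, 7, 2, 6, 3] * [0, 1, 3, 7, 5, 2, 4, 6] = [1, 2, 5, 0, 6, 3, 4, 7]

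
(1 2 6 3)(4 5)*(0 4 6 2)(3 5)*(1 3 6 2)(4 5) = (0 5 2 1)(4 6)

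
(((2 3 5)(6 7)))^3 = (6 7)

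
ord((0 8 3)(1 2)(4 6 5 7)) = 12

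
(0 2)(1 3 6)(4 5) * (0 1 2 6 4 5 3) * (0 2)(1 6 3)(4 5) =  (0 3 5 4 1 2 6)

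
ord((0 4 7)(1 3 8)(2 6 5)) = 3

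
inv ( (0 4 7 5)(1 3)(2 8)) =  (0 5 7 4)(1 3)(2 8)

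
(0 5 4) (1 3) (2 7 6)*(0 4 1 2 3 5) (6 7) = (1 5) (2 6 3) 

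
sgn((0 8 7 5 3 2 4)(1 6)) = -1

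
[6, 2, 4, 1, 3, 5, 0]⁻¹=[6, 3, 1, 4, 2, 5, 0]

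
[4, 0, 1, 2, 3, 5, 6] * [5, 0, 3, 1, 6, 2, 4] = [6, 5, 0, 3, 1, 2, 4]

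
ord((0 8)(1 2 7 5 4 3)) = 6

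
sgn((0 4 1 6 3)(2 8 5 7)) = -1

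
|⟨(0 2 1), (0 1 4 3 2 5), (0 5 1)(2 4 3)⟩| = 720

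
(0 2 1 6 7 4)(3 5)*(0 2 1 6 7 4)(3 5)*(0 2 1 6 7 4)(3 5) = (0 6)(1 4)(2 7)(3 5)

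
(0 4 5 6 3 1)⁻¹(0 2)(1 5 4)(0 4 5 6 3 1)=(0 6 5)(2 4)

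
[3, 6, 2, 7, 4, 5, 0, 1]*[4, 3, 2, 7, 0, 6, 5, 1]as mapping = [0→7, 1→5, 2→2, 3→1, 4→0, 5→6, 6→4, 7→3]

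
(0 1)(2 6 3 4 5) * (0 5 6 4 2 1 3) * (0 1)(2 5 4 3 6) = (0 6 1 4 2 3 5)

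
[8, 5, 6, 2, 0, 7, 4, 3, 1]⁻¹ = [4, 8, 3, 7, 6, 1, 2, 5, 0]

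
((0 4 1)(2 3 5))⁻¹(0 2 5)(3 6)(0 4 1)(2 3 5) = (2 4 3)(5 6)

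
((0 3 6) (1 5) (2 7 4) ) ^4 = (0 3 6) (2 7 4) 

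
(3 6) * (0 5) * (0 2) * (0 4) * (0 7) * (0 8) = (0 5 2 4 7 8)(3 6)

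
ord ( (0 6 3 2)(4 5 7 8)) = 4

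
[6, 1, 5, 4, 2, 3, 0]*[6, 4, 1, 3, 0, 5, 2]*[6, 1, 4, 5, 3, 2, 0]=[4, 3, 2, 6, 1, 5, 0]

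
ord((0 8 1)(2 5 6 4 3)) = 15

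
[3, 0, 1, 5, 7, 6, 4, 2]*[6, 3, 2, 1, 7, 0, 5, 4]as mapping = [0→1, 1→6, 2→3, 3→0, 4→4, 5→5, 6→7, 7→2]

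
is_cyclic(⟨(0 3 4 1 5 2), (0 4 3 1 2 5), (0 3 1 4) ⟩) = no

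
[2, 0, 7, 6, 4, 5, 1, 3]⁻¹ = [1, 6, 0, 7, 4, 5, 3, 2]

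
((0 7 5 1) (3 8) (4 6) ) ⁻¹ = (0 1 5 7) (3 8) (4 6) 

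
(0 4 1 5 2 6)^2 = (0 1 2)(4 5 6)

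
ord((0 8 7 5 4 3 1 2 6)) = 9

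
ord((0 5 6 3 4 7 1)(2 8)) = 14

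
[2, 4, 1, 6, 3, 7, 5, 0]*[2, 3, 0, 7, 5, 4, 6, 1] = [0, 5, 3, 6, 7, 1, 4, 2]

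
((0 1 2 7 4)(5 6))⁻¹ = (0 4 7 2 1)(5 6)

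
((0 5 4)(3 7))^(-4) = (0 4 5)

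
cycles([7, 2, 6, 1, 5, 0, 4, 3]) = (0 7 3 1 2 6 4 5)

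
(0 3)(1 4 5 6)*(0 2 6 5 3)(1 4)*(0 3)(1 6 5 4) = (0 3 2 5 4)(1 6)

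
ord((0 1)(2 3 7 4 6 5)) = 6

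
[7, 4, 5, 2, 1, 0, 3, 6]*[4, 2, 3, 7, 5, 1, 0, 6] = [6, 5, 1, 3, 2, 4, 7, 0] 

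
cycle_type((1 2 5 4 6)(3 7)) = 2.5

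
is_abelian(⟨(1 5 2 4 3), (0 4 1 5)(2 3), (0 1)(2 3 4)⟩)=no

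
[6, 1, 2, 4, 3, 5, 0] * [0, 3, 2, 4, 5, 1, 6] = [6, 3, 2, 5, 4, 1, 0]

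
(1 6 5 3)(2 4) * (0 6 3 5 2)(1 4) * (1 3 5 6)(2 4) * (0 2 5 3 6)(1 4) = (0 4 2 6 1 3 5)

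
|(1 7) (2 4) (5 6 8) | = 6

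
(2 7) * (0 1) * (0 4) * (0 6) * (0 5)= (0 1 4 6 5)(2 7)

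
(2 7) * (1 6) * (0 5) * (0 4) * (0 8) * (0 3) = (0 5 4 8 3)(1 6)(2 7)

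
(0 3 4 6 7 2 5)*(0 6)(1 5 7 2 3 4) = (0 4)(1 5 6 2 7 3)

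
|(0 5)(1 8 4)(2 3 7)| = 6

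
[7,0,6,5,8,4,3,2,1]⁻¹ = [1,8,7,6,5,3,2,0,4]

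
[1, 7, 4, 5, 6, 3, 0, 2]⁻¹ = [6, 0, 7, 5, 2, 3, 4, 1]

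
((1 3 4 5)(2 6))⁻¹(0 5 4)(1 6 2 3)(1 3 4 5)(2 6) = (0 1 5)(2 6 4 3)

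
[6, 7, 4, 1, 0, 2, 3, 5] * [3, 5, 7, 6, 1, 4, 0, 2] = [0, 2, 1, 5, 3, 7, 6, 4]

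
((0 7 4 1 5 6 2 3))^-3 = (0 6 4 3 5 7 2 1)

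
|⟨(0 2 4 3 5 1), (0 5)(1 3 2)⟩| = 72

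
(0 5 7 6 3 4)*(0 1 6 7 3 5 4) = (0 4 1 6 5 3)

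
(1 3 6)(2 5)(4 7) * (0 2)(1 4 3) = (0 2 5)(3 6 4 7)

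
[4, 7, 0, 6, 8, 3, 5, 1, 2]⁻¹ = [2, 7, 8, 5, 0, 6, 3, 1, 4]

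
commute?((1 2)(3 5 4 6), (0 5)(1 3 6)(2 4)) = no:(1 2)(3 5 4 6)*(0 5)(1 3 6)(2 4) = (0 5 2 3)(1 4), (0 5)(1 3 6)(2 4)*(1 2)(3 5 4 6) = (0 4 1 5)(2 6)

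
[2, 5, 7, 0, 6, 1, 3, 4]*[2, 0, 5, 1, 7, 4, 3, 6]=[5, 4, 6, 2, 3, 0, 1, 7]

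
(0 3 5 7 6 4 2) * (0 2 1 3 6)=(0 6 4 1 3 5 7)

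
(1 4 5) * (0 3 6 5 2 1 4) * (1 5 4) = (0 3 6 4 2 5 1)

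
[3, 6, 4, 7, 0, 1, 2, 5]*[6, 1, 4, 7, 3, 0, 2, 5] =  [7, 2, 3, 5, 6, 1, 4, 0]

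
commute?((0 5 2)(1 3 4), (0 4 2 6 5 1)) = no:(0 5 2)(1 3 4)*(0 4 2 6 5 1) = (0 1 3 2 4)(5 6), (0 4 2 6 5 1)*(0 5 2)(1 3 4) = (0 1 5 3 4)(2 6)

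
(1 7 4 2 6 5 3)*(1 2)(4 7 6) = (1 6 5 3 2 4)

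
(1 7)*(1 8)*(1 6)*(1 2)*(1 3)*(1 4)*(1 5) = (1 7 8 6 2 3 4 5)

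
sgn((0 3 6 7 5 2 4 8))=-1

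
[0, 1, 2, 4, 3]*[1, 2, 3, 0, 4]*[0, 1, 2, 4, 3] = [1, 2, 4, 3, 0]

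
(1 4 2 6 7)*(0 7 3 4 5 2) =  (0 7 1 5 2 6 3 4)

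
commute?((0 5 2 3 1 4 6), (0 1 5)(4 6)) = no:(0 5 2 3 1 4 6)*(0 1 5)(4 6) = (1 6)(2 3 5), (0 1 5)(4 6)*(0 5 2 3 1 4 6) = (0 4)(1 2 3)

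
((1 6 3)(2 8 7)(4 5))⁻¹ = (1 3 6)(2 7 8)(4 5)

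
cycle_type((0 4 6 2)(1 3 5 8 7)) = 4.5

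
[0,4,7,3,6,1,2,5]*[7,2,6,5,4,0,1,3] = [7,4,3,5,1,2,6,0]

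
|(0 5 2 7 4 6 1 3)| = 8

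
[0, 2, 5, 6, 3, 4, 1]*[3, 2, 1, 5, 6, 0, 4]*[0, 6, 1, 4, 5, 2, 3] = [4, 6, 0, 5, 2, 3, 1]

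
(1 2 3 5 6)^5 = ()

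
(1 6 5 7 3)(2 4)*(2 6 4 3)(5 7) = (1 4 6 7 2 3)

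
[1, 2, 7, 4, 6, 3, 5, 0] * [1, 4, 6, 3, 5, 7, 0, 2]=[4, 6, 2, 5, 0, 3, 7, 1]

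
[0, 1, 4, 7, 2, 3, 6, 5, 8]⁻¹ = [0, 1, 4, 5, 2, 7, 6, 3, 8]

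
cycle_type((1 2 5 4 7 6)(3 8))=2.6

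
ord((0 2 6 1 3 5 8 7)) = 8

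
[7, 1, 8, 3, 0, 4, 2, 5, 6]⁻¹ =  [4, 1, 6, 3, 5, 7, 8, 0, 2]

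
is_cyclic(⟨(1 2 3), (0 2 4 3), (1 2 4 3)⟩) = no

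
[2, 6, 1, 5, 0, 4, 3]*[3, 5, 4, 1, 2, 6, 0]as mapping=[0→4, 1→0, 2→5, 3→6, 4→3, 5→2, 6→1]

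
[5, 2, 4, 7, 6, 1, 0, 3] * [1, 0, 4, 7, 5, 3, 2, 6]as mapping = [0→3, 1→4, 2→5, 3→6, 4→2, 5→0, 6→1, 7→7]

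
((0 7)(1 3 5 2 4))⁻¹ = (0 7)(1 4 2 5 3)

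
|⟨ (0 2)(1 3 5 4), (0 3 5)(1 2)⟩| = 720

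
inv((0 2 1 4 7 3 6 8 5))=(0 5 8 6 3 7 4 1 2)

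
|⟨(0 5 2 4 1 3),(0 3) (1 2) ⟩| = 720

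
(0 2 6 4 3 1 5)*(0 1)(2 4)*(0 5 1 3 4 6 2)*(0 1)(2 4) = (0 6 1)(2 4)(3 5)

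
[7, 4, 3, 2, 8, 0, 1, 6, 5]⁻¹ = [5, 6, 3, 2, 1, 8, 7, 0, 4]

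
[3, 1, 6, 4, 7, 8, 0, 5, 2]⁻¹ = [6, 1, 8, 0, 3, 7, 2, 4, 5]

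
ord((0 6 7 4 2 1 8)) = 7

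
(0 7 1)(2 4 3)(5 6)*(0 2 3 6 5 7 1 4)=(0 1 2)(4 6 7)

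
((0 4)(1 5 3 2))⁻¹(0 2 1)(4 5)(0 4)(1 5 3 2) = (0 3)(1 5 4)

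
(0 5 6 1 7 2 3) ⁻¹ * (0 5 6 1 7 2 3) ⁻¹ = (0 2 1 5 3 7 6) 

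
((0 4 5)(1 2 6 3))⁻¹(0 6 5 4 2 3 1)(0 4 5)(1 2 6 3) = (0 5 6 1 2 4 3)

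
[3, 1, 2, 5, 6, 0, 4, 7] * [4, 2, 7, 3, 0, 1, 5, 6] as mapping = [0→3, 1→2, 2→7, 3→1, 4→5, 5→4, 6→0, 7→6] 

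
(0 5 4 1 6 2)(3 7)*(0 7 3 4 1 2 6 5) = (1 5)(2 7 4)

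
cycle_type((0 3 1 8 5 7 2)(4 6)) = 2.7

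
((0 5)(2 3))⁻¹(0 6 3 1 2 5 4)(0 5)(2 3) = (0 4 5 6 2 1 3)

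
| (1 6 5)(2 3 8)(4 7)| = 6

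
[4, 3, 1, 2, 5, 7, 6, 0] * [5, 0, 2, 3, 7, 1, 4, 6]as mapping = [0→7, 1→3, 2→0, 3→2, 4→1, 5→6, 6→4, 7→5]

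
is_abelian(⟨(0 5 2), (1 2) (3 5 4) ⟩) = no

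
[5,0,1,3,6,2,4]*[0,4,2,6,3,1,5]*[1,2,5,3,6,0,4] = [2,1,6,4,0,5,3]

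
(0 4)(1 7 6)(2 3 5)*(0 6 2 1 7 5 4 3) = (0 3 4 6 7 2)(1 5)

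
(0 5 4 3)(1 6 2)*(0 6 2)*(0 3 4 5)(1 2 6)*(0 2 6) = (0 2 6 3 1)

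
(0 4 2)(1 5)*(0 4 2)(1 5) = (0 2 4)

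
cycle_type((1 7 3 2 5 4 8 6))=8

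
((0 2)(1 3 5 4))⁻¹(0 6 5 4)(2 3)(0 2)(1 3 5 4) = (0 5)(1 2 6 4)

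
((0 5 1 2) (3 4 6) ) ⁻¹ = (0 2 1 5) (3 6 4) 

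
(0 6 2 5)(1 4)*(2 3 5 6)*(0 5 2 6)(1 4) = (0 6 3 2)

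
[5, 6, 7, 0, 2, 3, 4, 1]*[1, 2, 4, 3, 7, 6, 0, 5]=[6, 0, 5, 1, 4, 3, 7, 2]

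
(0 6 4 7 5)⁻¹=(0 5 7 4 6)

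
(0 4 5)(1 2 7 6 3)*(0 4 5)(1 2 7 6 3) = (0 5 4)(1 7 3 2 6)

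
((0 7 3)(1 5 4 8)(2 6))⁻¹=(0 3 7)(1 8 4 5)(2 6)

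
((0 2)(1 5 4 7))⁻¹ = (0 2)(1 7 4 5)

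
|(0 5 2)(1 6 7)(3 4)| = 6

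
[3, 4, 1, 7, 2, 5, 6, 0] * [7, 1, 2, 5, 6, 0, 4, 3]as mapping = [0→5, 1→6, 2→1, 3→3, 4→2, 5→0, 6→4, 7→7]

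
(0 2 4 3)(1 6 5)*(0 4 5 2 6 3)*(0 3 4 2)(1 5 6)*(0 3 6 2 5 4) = (0 1)(3 5 4 6)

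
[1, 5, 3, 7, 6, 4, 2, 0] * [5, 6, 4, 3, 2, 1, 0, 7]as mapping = [0→6, 1→1, 2→3, 3→7, 4→0, 5→2, 6→4, 7→5]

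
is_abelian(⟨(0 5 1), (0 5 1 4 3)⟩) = no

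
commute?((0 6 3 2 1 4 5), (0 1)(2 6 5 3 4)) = no:(0 6 3 2 1 4 5)*(0 1)(2 6 5 3 4) = (0 5 1 2)(3 6 4), (0 1)(2 6 5 3 4)*(0 6 3 2 1 4 5) = (0 4 1 6)(2 3 5)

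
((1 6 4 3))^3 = (1 3 4 6)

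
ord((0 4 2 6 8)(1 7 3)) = 15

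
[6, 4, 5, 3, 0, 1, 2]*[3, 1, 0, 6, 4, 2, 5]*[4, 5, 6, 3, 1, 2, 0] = [2, 1, 6, 0, 3, 5, 4]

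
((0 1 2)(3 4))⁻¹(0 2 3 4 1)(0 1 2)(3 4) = (0 4 3 2 1)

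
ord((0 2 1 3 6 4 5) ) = 7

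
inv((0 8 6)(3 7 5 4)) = (0 6 8)(3 4 5 7)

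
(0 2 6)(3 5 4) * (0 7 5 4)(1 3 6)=(0 2 1 3 4 6 7 5)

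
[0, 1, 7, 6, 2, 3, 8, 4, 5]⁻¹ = [0, 1, 4, 5, 7, 8, 3, 2, 6]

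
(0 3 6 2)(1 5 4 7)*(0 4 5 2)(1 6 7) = (0 3 7 6)(1 2 4)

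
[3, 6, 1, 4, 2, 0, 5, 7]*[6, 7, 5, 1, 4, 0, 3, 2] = [1, 3, 7, 4, 5, 6, 0, 2]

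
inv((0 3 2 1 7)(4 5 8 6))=(0 7 1 2 3)(4 6 8 5)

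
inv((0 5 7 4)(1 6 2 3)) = (0 4 7 5)(1 3 2 6)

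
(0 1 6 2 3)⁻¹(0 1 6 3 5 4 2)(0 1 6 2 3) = (0 5 4 3 1 6 2)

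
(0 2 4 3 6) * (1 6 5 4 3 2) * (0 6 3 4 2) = (0 1 3 5 2 4)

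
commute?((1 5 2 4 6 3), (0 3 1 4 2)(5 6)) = no:(1 5 2 4 6 3)*(0 3 1 4 2)(5 6) = (0 3 4 5)(1 6), (0 3 1 4 2)(5 6)*(1 5 2 4 6 3) = (0 1 6 2)(3 5)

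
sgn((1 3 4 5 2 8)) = -1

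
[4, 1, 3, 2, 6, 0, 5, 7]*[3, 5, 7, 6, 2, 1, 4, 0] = [2, 5, 6, 7, 4, 3, 1, 0]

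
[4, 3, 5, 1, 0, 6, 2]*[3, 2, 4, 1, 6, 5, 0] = [6, 1, 5, 2, 3, 0, 4]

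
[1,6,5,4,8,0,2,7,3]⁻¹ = [5,0,6,8,3,2,1,7,4]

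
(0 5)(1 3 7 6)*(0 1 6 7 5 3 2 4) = (0 3 5 1 2 4)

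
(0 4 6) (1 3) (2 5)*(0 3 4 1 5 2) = (0 1 4 6 3 5) 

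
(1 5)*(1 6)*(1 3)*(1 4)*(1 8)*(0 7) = (0 7)(1 5 6 3 4 8)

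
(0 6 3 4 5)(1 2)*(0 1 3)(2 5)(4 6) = (0 4 2 3 6)(1 5)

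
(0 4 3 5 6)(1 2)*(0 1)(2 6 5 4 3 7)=(0 3 4 7 2)(1 6)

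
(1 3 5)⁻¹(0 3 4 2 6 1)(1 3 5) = (0 5 4 2 6 3)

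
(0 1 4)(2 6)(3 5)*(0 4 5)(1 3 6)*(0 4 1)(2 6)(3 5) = (0 5 2)(1 3 4)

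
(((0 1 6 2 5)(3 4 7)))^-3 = (0 6 5 1 2)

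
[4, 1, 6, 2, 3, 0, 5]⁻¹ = [5, 1, 3, 4, 0, 6, 2]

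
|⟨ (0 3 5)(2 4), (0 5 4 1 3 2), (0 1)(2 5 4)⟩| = 720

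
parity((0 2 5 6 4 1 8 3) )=odd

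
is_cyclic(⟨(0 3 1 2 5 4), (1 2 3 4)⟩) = no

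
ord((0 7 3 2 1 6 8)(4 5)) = 14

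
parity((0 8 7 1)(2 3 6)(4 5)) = even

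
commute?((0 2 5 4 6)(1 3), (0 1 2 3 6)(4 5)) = no:(0 2 5 4 6)(1 3)*(0 1 2 3 6)(4 5) = (0 3 2 4)(1 6), (0 1 2 3 6)(4 5)*(0 2 5 4 6)(1 3) = (0 3)(1 5 6 2)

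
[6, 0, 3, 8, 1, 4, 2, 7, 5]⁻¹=[1, 4, 6, 2, 5, 8, 0, 7, 3]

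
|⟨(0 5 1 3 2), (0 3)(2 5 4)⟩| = 720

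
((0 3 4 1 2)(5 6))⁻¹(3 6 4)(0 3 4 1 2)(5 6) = (1 4 5)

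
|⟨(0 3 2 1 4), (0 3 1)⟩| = 60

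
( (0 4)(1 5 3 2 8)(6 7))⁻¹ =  (0 4)(1 8 2 3 5)(6 7)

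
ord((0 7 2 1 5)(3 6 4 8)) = 20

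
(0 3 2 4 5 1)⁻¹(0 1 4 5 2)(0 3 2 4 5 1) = (0 5 1 4 3)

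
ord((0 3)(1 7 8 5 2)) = 10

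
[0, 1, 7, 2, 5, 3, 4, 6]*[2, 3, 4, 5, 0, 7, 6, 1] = [2, 3, 1, 4, 7, 5, 0, 6]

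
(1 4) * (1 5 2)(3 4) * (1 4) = (1 3)(2 4 5)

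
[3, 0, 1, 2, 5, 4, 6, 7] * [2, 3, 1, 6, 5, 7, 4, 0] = [6, 2, 3, 1, 7, 5, 4, 0]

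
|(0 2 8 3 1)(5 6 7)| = 15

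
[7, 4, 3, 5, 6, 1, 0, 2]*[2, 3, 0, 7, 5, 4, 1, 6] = [6, 5, 7, 4, 1, 3, 2, 0]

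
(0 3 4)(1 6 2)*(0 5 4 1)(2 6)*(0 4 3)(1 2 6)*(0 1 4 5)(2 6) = (0 1 2 5 3 6 4)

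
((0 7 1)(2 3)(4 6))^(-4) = (0 1 7)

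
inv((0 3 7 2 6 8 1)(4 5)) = (0 1 8 6 2 7 3)(4 5)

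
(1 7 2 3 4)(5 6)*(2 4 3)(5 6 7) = (1 5 7 4)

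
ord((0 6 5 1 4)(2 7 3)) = 15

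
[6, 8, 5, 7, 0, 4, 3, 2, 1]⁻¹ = [4, 8, 7, 6, 5, 2, 0, 3, 1]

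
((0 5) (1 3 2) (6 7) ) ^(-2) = (1 3 2) 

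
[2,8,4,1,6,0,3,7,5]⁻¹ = [5,3,0,6,2,8,4,7,1]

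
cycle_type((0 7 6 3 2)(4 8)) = 2.5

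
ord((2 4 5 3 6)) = 5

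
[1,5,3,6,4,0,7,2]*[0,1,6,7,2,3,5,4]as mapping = [0→1,1→3,2→7,3→5,4→2,5→0,6→4,7→6]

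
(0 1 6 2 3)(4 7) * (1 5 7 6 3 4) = (0 5 7 1 3)(2 4 6)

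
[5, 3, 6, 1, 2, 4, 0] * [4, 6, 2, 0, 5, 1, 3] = [1, 0, 3, 6, 2, 5, 4]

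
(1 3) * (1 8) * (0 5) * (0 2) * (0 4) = (0 5 2 4)(1 3 8)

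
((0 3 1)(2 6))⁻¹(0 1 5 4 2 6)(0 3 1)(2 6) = (0 5 4 6 2 3)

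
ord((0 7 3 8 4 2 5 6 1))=9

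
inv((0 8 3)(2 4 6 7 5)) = (0 3 8)(2 5 7 6 4)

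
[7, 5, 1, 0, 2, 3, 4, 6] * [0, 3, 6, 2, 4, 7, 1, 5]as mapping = [0→5, 1→7, 2→3, 3→0, 4→6, 5→2, 6→4, 7→1]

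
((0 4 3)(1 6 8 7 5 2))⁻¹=(0 3 4)(1 2 5 7 8 6)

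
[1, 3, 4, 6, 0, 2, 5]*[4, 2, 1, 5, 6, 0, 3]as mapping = [0→2, 1→5, 2→6, 3→3, 4→4, 5→1, 6→0]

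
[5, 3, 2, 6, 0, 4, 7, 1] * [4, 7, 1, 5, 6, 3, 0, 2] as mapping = [0→3, 1→5, 2→1, 3→0, 4→4, 5→6, 6→2, 7→7] 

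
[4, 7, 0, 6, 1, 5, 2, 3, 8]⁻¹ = [2, 4, 6, 7, 0, 5, 3, 1, 8]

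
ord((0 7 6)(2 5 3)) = 3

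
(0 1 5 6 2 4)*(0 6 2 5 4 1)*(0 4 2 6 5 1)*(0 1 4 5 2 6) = (0 5)(1 6 4 2)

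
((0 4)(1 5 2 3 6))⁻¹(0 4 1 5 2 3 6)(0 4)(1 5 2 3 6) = (0 5 2 3 6 1 4)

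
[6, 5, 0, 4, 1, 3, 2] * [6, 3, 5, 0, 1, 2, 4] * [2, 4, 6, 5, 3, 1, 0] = [3, 6, 0, 4, 5, 2, 1]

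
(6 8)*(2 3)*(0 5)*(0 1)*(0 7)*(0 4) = (0 5 1 7 4)(2 3)(6 8)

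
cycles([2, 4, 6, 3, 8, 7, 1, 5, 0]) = (0 2 6 1 4 8)(5 7)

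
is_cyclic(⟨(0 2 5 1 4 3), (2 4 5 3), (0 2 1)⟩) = no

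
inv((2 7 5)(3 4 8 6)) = (2 5 7)(3 6 8 4)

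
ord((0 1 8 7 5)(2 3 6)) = 15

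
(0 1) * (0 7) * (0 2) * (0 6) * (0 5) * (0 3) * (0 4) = (0 1 7 2 6 5 3 4)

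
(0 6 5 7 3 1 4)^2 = (0 5 3 4 6 7 1)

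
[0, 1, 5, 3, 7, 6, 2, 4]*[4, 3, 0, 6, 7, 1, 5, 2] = [4, 3, 1, 6, 2, 5, 0, 7]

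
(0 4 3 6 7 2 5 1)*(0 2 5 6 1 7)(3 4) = (0 3 1 2 6)(5 7)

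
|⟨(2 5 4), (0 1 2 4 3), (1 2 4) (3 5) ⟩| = 720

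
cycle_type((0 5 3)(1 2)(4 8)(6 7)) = 2^3.3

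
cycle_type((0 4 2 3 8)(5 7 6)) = 3.5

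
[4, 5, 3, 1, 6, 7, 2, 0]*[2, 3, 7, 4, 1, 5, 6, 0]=[1, 5, 4, 3, 6, 0, 7, 2]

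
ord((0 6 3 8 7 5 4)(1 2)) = 14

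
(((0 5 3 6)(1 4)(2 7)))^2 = (0 3)(5 6)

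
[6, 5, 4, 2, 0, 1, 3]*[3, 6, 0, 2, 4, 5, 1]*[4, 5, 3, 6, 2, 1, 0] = [5, 1, 2, 4, 6, 0, 3]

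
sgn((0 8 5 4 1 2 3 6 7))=1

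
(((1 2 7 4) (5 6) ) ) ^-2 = (1 7) (2 4) 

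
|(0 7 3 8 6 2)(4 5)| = 6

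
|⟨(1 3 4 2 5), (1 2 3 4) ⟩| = 120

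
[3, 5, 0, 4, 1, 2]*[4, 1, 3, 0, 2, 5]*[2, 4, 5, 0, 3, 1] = [2, 1, 3, 5, 4, 0]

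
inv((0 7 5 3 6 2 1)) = (0 1 2 6 3 5 7)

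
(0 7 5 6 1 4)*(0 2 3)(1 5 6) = (0 7 6 5 1 4 2 3)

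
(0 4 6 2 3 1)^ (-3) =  (0 2)(1 6)(3 4)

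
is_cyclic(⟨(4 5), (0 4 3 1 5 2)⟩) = no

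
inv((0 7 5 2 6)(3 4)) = (0 6 2 5 7)(3 4)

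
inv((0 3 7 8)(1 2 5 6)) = (0 8 7 3)(1 6 5 2)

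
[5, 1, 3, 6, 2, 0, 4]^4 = [0, 1, 2, 3, 4, 5, 6]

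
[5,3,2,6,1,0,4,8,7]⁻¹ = [5,4,2,1,6,0,3,8,7]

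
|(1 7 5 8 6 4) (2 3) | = 6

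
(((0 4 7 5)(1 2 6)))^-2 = (0 7)(1 2 6)(4 5)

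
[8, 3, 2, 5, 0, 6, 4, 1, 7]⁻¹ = [4, 7, 2, 1, 6, 3, 5, 8, 0]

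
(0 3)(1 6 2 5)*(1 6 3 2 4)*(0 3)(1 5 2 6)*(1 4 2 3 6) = (0 1)(2 3 6)(4 5)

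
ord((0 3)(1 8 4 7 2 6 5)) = 14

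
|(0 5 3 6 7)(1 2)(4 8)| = 10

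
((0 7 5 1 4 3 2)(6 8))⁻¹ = (0 2 3 4 1 5 7)(6 8)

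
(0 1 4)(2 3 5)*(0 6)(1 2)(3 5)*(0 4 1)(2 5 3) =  (0 5)(2 3)(4 6)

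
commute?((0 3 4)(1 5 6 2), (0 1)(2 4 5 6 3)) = no:(0 3 4)(1 5 6 2) * (0 1)(2 4 5 6 3) = (0 2)(1 6 4)(3 5), (0 1)(2 4 5 6 3) * (0 3 4)(1 5 6 2) = (0 5 2)(1 3)(4 6)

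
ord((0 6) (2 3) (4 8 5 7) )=4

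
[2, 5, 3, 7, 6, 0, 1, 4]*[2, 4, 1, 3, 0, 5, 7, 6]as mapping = [0→1, 1→5, 2→3, 3→6, 4→7, 5→2, 6→4, 7→0]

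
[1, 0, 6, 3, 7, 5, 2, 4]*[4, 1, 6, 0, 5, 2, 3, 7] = [1, 4, 3, 0, 7, 2, 6, 5]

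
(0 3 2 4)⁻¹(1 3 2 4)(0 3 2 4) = (0 1 2 4)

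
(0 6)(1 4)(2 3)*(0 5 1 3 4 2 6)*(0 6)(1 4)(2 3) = (0 6 5 4 2 1 3)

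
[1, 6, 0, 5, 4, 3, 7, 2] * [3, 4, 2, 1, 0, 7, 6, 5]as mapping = [0→4, 1→6, 2→3, 3→7, 4→0, 5→1, 6→5, 7→2]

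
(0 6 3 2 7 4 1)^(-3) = (0 7 6 4 3 1 2)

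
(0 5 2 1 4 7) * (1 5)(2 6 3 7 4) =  (0 1 2 5 6 3 7)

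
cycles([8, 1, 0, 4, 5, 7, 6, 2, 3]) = (0 8 3 4 5 7 2)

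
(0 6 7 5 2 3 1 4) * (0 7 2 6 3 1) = (0 3)(1 4 7 5 6 2)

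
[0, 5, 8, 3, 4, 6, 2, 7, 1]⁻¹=[0, 8, 6, 3, 4, 1, 5, 7, 2]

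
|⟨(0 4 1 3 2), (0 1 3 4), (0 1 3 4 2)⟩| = 120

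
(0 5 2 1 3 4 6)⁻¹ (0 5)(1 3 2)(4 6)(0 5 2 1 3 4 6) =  (0 6)(1 3 4)(2 5)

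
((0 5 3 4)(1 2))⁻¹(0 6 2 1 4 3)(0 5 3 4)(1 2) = (0 4 5 6 1 2)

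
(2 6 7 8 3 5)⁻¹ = (2 5 3 8 7 6)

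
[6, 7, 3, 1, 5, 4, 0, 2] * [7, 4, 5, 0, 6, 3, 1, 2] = [1, 2, 0, 4, 3, 6, 7, 5]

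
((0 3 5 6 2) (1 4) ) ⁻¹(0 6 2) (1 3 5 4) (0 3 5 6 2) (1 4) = (0 3 2) (1 4 5 6) 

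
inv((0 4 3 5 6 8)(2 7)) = (0 8 6 5 3 4)(2 7)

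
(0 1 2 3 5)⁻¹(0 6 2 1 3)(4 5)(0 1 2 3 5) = (0 4)(1 6 3 2 5)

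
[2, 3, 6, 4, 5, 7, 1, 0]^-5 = [1, 5, 3, 7, 0, 2, 4, 6]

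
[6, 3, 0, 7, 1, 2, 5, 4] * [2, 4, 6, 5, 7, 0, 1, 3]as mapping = [0→1, 1→5, 2→2, 3→3, 4→4, 5→6, 6→0, 7→7]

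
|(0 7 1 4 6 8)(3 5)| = 6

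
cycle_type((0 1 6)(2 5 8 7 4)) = 3.5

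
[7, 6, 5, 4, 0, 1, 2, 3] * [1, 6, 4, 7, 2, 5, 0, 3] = [3, 0, 5, 2, 1, 6, 4, 7]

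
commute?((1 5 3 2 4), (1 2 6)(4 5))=no:(1 5 3 2 4)*(1 2 6)(4 5)=(1 4 2 5 3 6), (1 2 6)(4 5)*(1 5 3 2 4)=(1 4 3 2 6 5)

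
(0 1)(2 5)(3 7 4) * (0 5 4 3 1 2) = (0 2 4 1 5)(3 7)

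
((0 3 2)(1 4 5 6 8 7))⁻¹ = (0 2 3)(1 7 8 6 5 4)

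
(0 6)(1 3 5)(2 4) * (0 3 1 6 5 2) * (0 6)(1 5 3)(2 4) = (0 3 4 6 1 5)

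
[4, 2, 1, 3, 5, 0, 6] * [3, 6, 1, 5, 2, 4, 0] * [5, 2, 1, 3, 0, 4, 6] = [1, 2, 6, 4, 0, 3, 5]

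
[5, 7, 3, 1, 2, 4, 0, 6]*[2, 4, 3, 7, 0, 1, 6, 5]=[1, 5, 7, 4, 3, 0, 2, 6]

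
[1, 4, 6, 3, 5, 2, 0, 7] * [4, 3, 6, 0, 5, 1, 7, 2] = [3, 5, 7, 0, 1, 6, 4, 2]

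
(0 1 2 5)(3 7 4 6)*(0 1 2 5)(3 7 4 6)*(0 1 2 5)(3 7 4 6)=(0 5 2 1)(3 6 4 7)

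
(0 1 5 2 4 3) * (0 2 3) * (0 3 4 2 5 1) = (3 5 4)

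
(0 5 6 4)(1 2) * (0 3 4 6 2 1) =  (0 5 2)(3 4)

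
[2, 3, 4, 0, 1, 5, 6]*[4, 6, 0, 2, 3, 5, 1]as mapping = [0→0, 1→2, 2→3, 3→4, 4→6, 5→5, 6→1]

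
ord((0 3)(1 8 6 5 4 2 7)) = 14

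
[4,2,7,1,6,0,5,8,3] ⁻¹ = [5,3,1,8,0,6,4,2,7] 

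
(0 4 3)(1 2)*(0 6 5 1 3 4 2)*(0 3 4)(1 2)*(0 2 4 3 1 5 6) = (0 5 4 2 3)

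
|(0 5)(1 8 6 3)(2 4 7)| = 12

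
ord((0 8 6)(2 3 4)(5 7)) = 6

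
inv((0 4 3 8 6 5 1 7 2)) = (0 2 7 1 5 6 8 3 4)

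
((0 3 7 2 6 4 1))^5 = (0 4 2 3 1 6 7)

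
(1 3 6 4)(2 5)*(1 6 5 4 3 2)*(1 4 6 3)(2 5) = (1 5 4 3 2 6)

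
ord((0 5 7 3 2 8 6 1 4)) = 9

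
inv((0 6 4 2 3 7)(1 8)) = (0 7 3 2 4 6)(1 8)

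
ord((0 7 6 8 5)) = 5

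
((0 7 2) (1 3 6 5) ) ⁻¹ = (0 2 7) (1 5 6 3) 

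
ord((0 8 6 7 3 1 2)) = 7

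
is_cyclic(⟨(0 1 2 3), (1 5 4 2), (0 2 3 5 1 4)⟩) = no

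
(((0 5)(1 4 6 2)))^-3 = (0 5)(1 4 6 2)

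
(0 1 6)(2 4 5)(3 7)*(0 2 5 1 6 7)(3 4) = (0 6 2 3)(1 7 4)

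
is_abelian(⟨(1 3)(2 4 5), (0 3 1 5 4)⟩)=no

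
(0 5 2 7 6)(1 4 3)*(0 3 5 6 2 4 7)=(0 6 3 1 7 2)(4 5)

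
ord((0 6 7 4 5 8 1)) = 7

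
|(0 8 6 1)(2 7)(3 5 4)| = 12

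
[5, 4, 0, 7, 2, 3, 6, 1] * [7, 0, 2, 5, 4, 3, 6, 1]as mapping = [0→3, 1→4, 2→7, 3→1, 4→2, 5→5, 6→6, 7→0]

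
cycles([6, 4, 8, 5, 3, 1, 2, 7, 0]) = (0 6 2 8) (1 4 3 5) 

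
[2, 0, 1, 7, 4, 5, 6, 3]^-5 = [2, 0, 1, 7, 4, 5, 6, 3]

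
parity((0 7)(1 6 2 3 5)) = odd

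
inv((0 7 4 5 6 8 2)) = (0 2 8 6 5 4 7)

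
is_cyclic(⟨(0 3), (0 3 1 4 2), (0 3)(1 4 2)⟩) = no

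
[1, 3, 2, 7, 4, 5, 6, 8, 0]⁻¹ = [8, 0, 2, 1, 4, 5, 6, 3, 7]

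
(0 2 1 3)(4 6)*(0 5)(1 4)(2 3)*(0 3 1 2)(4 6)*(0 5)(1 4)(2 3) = (0 4 1 5 2 6 3)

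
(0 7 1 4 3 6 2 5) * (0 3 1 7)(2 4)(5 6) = (1 2 6 4)(3 5)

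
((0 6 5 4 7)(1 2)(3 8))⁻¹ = (0 7 4 5 6)(1 2)(3 8)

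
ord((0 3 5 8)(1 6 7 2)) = 4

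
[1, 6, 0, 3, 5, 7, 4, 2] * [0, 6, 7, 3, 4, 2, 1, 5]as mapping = [0→6, 1→1, 2→0, 3→3, 4→2, 5→5, 6→4, 7→7]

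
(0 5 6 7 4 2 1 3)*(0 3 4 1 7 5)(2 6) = (1 4 6 5 2 7)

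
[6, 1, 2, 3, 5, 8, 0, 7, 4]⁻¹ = [6, 1, 2, 3, 8, 4, 0, 7, 5]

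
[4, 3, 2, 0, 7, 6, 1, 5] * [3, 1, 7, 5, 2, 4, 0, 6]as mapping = [0→2, 1→5, 2→7, 3→3, 4→6, 5→0, 6→1, 7→4]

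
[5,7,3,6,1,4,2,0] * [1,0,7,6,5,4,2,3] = [4,3,6,2,0,5,7,1]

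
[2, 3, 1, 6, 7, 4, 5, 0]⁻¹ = [7, 2, 0, 1, 5, 6, 3, 4]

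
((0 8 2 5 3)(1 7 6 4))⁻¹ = (0 3 5 2 8)(1 4 6 7)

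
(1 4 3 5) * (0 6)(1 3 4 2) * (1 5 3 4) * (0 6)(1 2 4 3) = (1 4 2 5 3)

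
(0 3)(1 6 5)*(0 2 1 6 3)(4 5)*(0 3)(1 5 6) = (0 3 2 5 1)(4 6)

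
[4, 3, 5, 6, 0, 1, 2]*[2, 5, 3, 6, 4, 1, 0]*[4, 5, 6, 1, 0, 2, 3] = [0, 3, 5, 4, 6, 2, 1]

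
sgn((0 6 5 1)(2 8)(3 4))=-1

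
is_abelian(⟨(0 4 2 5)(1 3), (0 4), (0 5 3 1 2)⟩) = no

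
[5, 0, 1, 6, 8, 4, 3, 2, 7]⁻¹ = [1, 2, 7, 6, 5, 0, 3, 8, 4]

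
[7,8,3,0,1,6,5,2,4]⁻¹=[3,4,7,2,8,6,5,0,1]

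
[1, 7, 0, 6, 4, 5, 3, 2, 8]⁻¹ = [2, 0, 7, 6, 4, 5, 3, 1, 8]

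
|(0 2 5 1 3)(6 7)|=10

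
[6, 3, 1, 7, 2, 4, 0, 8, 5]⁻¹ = [6, 2, 4, 1, 5, 8, 0, 3, 7]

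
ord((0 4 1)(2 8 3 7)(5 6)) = 12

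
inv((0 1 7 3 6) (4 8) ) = (0 6 3 7 1) (4 8) 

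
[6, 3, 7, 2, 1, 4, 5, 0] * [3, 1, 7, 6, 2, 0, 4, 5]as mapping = [0→4, 1→6, 2→5, 3→7, 4→1, 5→2, 6→0, 7→3]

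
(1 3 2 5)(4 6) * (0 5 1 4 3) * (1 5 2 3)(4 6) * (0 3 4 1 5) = (0 2)(1 3 4)(5 6)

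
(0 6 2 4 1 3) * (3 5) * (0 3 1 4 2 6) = (1 5)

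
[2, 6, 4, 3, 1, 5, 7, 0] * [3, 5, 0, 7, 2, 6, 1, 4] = [0, 1, 2, 7, 5, 6, 4, 3]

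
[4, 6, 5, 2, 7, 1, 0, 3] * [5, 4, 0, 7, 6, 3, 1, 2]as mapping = [0→6, 1→1, 2→3, 3→0, 4→2, 5→4, 6→5, 7→7]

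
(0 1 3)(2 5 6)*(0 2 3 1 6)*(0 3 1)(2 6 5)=(0 5 3 6 1)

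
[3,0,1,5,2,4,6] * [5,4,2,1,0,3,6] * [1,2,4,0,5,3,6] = [2,3,5,0,4,1,6]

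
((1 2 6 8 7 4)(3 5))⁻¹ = (1 4 7 8 6 2)(3 5)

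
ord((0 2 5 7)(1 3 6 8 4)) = 20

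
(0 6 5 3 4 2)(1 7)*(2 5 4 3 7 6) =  (0 2)(1 6 4 5 7)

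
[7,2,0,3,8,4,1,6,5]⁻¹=[2,6,1,3,5,8,7,0,4]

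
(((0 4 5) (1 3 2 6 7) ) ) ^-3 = (1 2 7 3 6) 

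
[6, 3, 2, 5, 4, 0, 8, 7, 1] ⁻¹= [5, 8, 2, 1, 4, 3, 0, 7, 6] 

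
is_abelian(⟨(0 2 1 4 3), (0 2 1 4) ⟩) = no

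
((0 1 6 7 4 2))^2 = (0 6 4)(1 7 2)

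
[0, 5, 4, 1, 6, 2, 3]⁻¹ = [0, 3, 5, 6, 2, 1, 4]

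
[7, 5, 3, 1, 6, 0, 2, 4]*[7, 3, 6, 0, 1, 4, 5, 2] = [2, 4, 0, 3, 5, 7, 6, 1]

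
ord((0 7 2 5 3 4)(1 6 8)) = 6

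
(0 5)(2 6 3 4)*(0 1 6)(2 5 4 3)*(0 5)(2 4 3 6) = (0 3 6 4)(1 2 5)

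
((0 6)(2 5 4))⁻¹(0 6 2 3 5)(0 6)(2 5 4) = (0 5 3 4 6)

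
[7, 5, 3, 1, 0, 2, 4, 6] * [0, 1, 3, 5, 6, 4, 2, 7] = [7, 4, 5, 1, 0, 3, 6, 2]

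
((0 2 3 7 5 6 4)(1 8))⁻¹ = (0 4 6 5 7 3 2)(1 8)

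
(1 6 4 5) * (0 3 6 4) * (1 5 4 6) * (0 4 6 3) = (1 3)(4 6)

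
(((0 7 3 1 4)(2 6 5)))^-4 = (0 7 3 1 4)(2 5 6)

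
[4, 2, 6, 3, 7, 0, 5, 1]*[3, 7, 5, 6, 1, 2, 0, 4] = [1, 5, 0, 6, 4, 3, 2, 7]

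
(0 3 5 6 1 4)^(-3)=(0 6)(1 3)(4 5)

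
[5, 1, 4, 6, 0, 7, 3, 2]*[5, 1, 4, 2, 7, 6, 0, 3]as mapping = [0→6, 1→1, 2→7, 3→0, 4→5, 5→3, 6→2, 7→4]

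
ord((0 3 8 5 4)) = 5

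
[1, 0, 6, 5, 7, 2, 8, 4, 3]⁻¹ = [1, 0, 5, 8, 7, 3, 2, 4, 6]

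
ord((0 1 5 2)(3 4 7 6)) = 4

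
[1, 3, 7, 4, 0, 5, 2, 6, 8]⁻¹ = [4, 0, 6, 1, 3, 5, 7, 2, 8]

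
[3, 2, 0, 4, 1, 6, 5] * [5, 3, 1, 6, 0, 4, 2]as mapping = [0→6, 1→1, 2→5, 3→0, 4→3, 5→2, 6→4]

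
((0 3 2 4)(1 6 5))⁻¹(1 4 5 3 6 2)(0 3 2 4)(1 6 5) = (0 1 2 5 4 6)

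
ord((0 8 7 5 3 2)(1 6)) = 6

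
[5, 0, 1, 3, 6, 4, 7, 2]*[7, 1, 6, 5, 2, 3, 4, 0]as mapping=[0→3, 1→7, 2→1, 3→5, 4→4, 5→2, 6→0, 7→6]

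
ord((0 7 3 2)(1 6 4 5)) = 4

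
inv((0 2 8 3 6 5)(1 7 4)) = (0 5 6 3 8 2)(1 4 7)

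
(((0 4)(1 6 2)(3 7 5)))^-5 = (0 4)(1 6 2)(3 7 5)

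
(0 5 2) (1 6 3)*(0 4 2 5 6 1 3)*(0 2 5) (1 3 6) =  (0 1 3 6 2 4 5) 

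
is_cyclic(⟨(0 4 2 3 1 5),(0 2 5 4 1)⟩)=no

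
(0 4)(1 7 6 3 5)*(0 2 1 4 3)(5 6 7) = (0 3 6)(1 5 4 2)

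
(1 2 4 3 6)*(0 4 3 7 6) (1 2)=(0 4 7 6 2 3) 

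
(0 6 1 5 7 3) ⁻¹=(0 3 7 5 1 6) 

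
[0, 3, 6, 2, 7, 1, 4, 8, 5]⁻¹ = [0, 5, 3, 1, 6, 8, 2, 4, 7]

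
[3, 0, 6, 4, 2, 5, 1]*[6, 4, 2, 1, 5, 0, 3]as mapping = [0→1, 1→6, 2→3, 3→5, 4→2, 5→0, 6→4]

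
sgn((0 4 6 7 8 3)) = -1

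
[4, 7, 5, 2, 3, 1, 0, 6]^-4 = [5, 4, 6, 7, 1, 0, 2, 3]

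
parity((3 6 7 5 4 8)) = odd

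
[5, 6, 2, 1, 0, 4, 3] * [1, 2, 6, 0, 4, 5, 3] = [5, 3, 6, 2, 1, 4, 0]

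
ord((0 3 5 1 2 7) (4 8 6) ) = 6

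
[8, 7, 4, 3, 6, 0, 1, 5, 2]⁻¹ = [5, 6, 8, 3, 2, 7, 4, 1, 0]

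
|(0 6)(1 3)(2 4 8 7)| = 4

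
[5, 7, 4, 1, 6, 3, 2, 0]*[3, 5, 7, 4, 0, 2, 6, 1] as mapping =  [0→2, 1→1, 2→0, 3→5, 4→6, 5→4, 6→7, 7→3] 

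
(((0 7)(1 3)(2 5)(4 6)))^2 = ()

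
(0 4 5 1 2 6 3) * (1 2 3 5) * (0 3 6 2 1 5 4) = (1 6 4 5)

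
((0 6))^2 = ()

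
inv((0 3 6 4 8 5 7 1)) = (0 1 7 5 8 4 6 3)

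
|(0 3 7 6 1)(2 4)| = 10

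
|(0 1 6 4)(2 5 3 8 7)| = 20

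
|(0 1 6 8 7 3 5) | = 7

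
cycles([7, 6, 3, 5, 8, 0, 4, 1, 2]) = (0 7 1 6 4 8 2 3 5)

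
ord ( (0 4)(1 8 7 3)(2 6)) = 4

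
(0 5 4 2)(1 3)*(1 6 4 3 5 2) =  (0 2)(1 5 3 6 4)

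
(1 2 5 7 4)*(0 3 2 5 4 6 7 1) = (0 3 2 4)(1 5)(6 7)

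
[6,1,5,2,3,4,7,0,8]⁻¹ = [7,1,3,4,5,2,0,6,8]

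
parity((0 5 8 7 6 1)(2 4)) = even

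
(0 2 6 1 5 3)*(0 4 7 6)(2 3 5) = (0 3 4 7 6 1 2)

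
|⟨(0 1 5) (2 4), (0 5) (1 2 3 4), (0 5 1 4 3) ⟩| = 720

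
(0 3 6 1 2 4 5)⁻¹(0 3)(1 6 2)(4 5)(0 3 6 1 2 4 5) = (0 5)(1 4 2)(3 6)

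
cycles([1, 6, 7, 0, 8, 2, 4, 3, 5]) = (0 1 6 4 8 5 2 7 3)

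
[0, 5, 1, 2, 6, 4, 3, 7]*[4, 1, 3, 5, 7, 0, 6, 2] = [4, 0, 1, 3, 6, 7, 5, 2]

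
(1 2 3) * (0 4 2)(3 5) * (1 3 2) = (0 4 1)(2 5)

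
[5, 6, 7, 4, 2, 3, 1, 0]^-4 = [3, 1, 0, 2, 7, 4, 6, 5]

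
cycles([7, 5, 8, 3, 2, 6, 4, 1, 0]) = (0 7 1 5 6 4 2 8)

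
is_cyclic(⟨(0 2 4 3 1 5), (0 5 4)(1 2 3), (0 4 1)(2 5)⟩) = no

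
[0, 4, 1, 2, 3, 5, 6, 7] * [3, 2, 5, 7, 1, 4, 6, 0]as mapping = [0→3, 1→1, 2→2, 3→5, 4→7, 5→4, 6→6, 7→0]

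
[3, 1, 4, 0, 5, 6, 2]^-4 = [0, 1, 2, 3, 4, 5, 6]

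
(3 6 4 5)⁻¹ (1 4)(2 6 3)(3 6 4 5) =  (1 5)(2 4 6)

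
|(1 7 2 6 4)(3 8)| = 10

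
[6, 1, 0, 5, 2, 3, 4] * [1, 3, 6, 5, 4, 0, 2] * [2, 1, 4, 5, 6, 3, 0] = [4, 5, 1, 2, 0, 3, 6]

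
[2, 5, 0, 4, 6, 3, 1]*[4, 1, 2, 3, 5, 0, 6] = [2, 0, 4, 5, 6, 3, 1]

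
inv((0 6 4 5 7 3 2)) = (0 2 3 7 5 4 6)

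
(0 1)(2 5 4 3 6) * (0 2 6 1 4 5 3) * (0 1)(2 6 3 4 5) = (0 5 2 4 1 6 3)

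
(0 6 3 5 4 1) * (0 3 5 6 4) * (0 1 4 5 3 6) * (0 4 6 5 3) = (0 3 4 6)(1 5)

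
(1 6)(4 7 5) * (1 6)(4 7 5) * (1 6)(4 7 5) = (1 6)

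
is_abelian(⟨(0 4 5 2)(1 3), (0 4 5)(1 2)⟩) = no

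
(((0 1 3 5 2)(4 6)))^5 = (4 6)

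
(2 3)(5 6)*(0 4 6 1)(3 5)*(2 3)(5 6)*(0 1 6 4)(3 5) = (2 4 3 5 6)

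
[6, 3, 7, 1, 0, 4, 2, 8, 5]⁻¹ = [4, 3, 6, 1, 5, 8, 0, 2, 7]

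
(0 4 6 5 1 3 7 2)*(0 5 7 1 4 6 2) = (0 6 7)(1 3)(2 5 4)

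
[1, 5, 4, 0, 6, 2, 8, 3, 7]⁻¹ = [3, 0, 5, 7, 2, 1, 4, 8, 6]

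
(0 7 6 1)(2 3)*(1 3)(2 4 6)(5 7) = (0 5 7 2 1)(3 4 6)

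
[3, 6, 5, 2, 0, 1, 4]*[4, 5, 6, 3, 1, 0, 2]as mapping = [0→3, 1→2, 2→0, 3→6, 4→4, 5→5, 6→1]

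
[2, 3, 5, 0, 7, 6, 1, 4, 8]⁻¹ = [3, 6, 0, 1, 7, 2, 5, 4, 8]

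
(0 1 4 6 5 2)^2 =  (0 4 5)(1 6 2)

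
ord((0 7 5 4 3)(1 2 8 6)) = 20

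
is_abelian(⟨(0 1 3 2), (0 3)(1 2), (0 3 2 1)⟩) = no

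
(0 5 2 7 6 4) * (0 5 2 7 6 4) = (0 2 6)(4 5 7)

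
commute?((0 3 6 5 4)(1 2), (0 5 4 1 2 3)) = no:(0 3 6 5 4)(1 2) * (0 5 4 1 2 3) = (1 3 6 4 5), (0 5 4 1 2 3) * (0 3 6 5 4)(1 2) = (0 4 2 6 5)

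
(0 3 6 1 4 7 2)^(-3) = (0 4 3 7 6 2 1)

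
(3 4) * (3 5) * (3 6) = (3 4 5 6) 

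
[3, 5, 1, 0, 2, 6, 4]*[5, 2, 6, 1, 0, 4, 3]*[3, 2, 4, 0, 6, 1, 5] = [2, 6, 4, 1, 5, 0, 3]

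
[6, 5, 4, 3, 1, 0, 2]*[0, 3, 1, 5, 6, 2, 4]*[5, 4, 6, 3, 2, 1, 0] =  [2, 6, 0, 1, 3, 5, 4]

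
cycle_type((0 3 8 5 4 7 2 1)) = 8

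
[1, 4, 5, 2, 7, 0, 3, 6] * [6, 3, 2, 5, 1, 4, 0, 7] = [3, 1, 4, 2, 7, 6, 5, 0]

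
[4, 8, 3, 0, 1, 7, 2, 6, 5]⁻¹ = [3, 4, 6, 2, 0, 8, 7, 5, 1]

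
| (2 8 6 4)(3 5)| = 4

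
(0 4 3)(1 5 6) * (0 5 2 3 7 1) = (0 4 7 1 2 3 5 6)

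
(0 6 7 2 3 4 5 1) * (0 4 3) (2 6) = (0 2) (1 4 5) (6 7) 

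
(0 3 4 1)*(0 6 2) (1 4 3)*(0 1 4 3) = (0 4 3) (1 6 2) 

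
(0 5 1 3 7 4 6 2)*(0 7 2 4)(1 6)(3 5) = (0 3 2 7)(1 5 6 4)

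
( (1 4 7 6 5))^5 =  ()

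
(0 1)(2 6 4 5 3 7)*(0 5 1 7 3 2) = (0 7)(1 5 2 6 4)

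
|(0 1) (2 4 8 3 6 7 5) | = 14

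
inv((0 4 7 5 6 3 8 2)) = (0 2 8 3 6 5 7 4)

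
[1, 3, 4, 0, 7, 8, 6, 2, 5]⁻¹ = [3, 0, 7, 1, 2, 8, 6, 4, 5]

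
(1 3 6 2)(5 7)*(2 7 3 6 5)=(1 6 7 2)(3 5)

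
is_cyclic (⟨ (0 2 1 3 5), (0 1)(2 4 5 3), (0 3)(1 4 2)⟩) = no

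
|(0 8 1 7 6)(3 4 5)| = 15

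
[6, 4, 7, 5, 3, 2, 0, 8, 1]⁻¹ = [6, 8, 5, 4, 1, 3, 0, 2, 7]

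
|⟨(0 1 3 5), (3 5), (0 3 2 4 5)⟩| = 720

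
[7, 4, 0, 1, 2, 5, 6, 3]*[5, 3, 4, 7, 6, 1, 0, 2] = [2, 6, 5, 3, 4, 1, 0, 7]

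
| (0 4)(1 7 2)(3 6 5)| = 6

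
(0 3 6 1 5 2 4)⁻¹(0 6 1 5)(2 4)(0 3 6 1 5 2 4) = (0 4)(1 5 2 3)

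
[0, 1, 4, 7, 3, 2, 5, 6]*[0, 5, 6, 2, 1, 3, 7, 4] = [0, 5, 1, 4, 2, 6, 3, 7]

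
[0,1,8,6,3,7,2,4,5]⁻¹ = [0,1,6,4,7,8,3,5,2]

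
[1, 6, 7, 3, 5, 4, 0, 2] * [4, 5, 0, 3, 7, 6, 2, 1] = [5, 2, 1, 3, 6, 7, 4, 0]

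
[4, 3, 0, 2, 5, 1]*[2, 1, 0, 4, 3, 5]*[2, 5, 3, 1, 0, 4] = [1, 0, 3, 2, 4, 5]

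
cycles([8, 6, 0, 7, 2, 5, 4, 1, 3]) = (0 8 3 7 1 6 4 2)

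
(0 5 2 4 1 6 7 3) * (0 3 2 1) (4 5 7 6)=(0 7 2 5 1 4) 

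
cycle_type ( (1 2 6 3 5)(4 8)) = 2.5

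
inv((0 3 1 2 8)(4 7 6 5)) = (0 8 2 1 3)(4 5 6 7)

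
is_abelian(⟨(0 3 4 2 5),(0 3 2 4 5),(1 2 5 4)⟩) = no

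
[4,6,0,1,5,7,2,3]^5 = [1,5,3,4,6,2,7,0]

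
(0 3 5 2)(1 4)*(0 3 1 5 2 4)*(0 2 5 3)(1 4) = (0 4 3 5 1 2)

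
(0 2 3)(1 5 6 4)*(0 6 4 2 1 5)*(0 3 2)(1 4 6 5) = (0 4 1 3 5 6)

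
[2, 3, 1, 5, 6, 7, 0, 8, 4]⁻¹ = [6, 2, 0, 1, 8, 3, 4, 5, 7]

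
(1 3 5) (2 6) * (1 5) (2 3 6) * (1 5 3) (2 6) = (1 2 6) (3 5) 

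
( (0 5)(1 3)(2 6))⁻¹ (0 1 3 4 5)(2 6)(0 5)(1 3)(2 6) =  (0 5 3 1 4)(2 6)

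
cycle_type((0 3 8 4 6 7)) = 6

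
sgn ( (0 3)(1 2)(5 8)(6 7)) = 1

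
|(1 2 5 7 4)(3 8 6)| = 15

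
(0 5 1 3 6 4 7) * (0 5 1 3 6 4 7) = (0 1 6 7 5 3 4)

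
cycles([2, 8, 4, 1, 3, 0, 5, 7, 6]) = (0 2 4 3 1 8 6 5)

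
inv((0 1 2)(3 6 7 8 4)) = (0 2 1)(3 4 8 7 6)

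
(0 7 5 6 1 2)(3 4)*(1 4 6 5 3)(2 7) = (0 2)(1 7 3 6 4)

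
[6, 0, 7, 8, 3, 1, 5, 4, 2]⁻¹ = [1, 5, 8, 4, 7, 6, 0, 2, 3]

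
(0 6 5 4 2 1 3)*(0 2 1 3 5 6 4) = (0 4 1 5)(2 3)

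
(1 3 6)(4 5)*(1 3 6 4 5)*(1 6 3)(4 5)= (1 3 5 4 6)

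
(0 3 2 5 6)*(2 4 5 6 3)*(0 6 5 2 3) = (0 3 4 2 5) 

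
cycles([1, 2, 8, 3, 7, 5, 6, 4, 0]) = (0 1 2 8)(4 7)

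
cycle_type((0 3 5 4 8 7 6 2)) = 8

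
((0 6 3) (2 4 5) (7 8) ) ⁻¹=(0 3 6) (2 5 4) (7 8) 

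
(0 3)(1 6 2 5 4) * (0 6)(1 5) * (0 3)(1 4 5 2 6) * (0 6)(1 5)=(0 6)(1 3 5)(2 4)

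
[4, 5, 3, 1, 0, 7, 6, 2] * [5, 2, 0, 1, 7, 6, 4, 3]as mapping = [0→7, 1→6, 2→1, 3→2, 4→5, 5→3, 6→4, 7→0]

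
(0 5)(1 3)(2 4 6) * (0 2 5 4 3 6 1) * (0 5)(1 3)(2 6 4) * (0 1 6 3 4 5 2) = (1 5 3 2 6)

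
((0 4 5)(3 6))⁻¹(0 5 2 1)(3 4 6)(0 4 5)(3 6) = (0 2 1 4)(3 6 5)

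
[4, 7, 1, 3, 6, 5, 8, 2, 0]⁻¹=[8, 2, 7, 3, 0, 5, 4, 1, 6]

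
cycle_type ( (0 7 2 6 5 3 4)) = 7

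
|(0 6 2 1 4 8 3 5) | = 8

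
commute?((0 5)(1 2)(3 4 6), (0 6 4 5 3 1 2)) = no:(0 5)(1 2)(3 4 6)*(0 6 4 5 3 1 2) = (0 3 5 6 1), (0 6 4 5 3 1 2)*(0 5)(1 2)(3 4 6) = (0 3 2 5 4)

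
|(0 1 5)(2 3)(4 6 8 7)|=12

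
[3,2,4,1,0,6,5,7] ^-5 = [0,1,2,3,4,6,5,7] 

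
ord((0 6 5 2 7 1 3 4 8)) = 9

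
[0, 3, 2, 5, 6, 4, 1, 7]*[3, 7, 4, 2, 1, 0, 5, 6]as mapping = [0→3, 1→2, 2→4, 3→0, 4→5, 5→1, 6→7, 7→6]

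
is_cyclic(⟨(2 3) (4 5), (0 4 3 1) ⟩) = no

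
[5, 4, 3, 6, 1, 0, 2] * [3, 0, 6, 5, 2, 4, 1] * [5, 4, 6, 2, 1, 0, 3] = [1, 6, 0, 4, 5, 2, 3]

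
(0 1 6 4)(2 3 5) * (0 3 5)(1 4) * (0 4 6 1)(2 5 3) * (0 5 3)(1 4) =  (0 6 5 3 1 4 2)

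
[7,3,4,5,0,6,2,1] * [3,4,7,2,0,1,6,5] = [5,2,0,1,3,6,7,4]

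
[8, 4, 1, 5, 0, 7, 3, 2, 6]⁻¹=[4, 2, 7, 6, 1, 3, 8, 5, 0]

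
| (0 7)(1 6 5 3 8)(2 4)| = 10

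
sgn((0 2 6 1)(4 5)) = 1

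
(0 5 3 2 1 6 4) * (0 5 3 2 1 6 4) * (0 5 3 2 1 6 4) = (0 2 4 3 6 5 1)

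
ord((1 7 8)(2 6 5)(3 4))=6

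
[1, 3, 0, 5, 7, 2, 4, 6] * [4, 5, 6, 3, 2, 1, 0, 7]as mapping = [0→5, 1→3, 2→4, 3→1, 4→7, 5→6, 6→2, 7→0]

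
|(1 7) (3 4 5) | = 6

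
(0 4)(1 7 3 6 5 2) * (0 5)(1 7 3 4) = (0 1 3 6)(2 7 4 5)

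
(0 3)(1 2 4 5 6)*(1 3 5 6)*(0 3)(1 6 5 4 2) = (0 4 5 6)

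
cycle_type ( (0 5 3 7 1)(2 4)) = 2.5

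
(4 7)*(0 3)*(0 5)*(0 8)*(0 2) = (0 3 5 8 2)(4 7)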